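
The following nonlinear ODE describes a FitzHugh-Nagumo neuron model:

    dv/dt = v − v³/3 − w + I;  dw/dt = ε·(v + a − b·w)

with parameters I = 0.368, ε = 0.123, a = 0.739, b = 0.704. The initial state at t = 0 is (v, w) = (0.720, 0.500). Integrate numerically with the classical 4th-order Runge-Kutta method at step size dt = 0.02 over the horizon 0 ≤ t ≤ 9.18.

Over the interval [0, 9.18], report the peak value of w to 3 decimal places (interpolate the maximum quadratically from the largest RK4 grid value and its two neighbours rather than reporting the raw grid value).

max w = 1.384

t=0.000: state=(0.720, 0.500)
step 1 (dt=0.02): k1=(0.464, 0.136), k2=(0.464, 0.137), k3=(0.464, 0.137), k4=(0.465, 0.137); state += dt/6·(k1+2k2+2k3+k4)
t=0.020: state=(0.729, 0.503)
t=0.040: state=(0.739, 0.505)
t=0.060: state=(0.748, 0.508)
continuing one RK4 step at a time; state shown every 25 steps (Δt=0.5):
t=0.500: state=(0.955, 0.574)
t=1.000: state=(1.161, 0.658)
t=1.500: state=(1.296, 0.749)
t=2.000: state=(1.355, 0.842)
t=2.500: state=(1.356, 0.932)
t=3.000: state=(1.321, 1.018)
t=3.500: state=(1.262, 1.097)
t=4.000: state=(1.185, 1.169)
t=4.500: state=(1.091, 1.232)
t=5.000: state=(0.977, 1.287)
t=5.500: state=(0.834, 1.332)
t=6.000: state=(0.646, 1.364)
t=6.500: state=(0.378, 1.382)
t=7.000: state=(-0.038, 1.379)
t=7.500: state=(-0.697, 1.344)
t=8.000: state=(-1.468, 1.266)
t=8.500: state=(-1.891, 1.153)
t=9.000: state=(-1.986, 1.031)
t=9.180: state=(-1.988, 0.988)
largest grid value and its neighbours: w(6.680)=1.38417, w(6.700)=1.38418, w(6.720)=1.38416
parabola through these three points peaks at t≈6.699 with w≈1.38418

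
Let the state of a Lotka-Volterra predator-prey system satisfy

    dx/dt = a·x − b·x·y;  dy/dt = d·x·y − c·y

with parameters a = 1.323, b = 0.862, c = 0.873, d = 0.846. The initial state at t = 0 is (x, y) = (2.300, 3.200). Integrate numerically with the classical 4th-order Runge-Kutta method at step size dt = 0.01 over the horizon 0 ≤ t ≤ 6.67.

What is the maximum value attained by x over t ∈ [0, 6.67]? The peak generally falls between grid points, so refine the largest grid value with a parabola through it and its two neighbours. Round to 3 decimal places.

t=0.000: state=(2.300, 3.200)
step 1 (dt=0.01): k1=(-3.301, 3.433), k2=(-3.312, 3.406), k3=(-3.311, 3.406), k4=(-3.320, 3.379); state += dt/6·(k1+2k2+2k3+k4)
t=0.010: state=(2.267, 3.234)
t=0.020: state=(2.234, 3.268)
t=0.030: state=(2.200, 3.300)
continuing one RK4 step at a time; state shown every 25 steps (Δt=0.25):
t=0.250: state=(1.487, 3.833)
t=0.500: state=(0.888, 3.942)
t=0.750: state=(0.542, 3.672)
t=1.000: state=(0.357, 3.240)
t=1.250: state=(0.260, 2.778)
t=1.500: state=(0.209, 2.345)
t=1.750: state=(0.183, 1.964)
t=2.000: state=(0.173, 1.639)
t=2.250: state=(0.174, 1.367)
t=2.500: state=(0.185, 1.141)
t=2.750: state=(0.206, 0.956)
t=3.000: state=(0.237, 0.805)
t=3.250: state=(0.281, 0.684)
t=3.500: state=(0.341, 0.587)
t=3.750: state=(0.422, 0.511)
t=4.000: state=(0.530, 0.454)
t=4.250: state=(0.672, 0.414)
t=4.500: state=(0.858, 0.391)
t=4.750: state=(1.099, 0.386)
t=5.000: state=(1.405, 0.404)
t=5.250: state=(1.784, 0.455)
t=5.500: state=(2.229, 0.558)
t=5.750: state=(2.699, 0.756)
t=6.000: state=(3.081, 1.124)
t=6.250: state=(3.160, 1.761)
t=6.500: state=(2.738, 2.667)
t=6.670: state=(2.214, 3.287)
largest grid value and its neighbours: x(6.160)=3.18218, x(6.170)=3.18287, x(6.180)=3.18279
parabola through these three points peaks at t≈6.174 with x≈3.18293

max x = 3.183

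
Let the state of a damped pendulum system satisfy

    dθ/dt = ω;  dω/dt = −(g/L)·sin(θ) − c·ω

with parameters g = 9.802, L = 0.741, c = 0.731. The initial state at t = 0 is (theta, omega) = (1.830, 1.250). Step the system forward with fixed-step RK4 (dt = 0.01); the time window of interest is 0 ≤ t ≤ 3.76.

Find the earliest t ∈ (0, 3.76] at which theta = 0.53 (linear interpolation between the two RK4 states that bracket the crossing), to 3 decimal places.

t = 0.586

t=0.000: state=(1.830, 1.250)
step 1 (dt=0.01): k1=(1.250, -13.700), k2=(1.182, -13.628), k3=(1.182, -13.630), k4=(1.114, -13.559); state += dt/6·(k1+2k2+2k3+k4)
t=0.010: state=(1.842, 1.114)
t=0.020: state=(1.852, 0.979)
t=0.030: state=(1.861, 0.845)
continuing one RK4 step at a time; state shown every 20 steps (Δt=0.2):
t=0.200: state=(1.822, -1.273)
t=0.400: state=(1.336, -3.535)
t=0.580: state=(0.560, -4.881)
next step: t=0.590: state=(0.511, -4.912) — theta has crossed 0.53
linear interpolation between t=0.580 (0.56019) and t=0.590 (0.51122) → t≈0.586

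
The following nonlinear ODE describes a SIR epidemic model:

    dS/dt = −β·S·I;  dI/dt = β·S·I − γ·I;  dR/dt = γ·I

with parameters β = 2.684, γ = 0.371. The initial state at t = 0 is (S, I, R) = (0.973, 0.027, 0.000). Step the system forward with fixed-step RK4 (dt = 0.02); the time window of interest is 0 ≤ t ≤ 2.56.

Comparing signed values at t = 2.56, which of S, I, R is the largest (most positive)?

t=0.000: state=(0.973, 0.027, 0.000)
step 1 (dt=0.02): k1=(-0.071, 0.060, 0.010), k2=(-0.072, 0.062, 0.010), k3=(-0.072, 0.062, 0.010), k4=(-0.074, 0.063, 0.010); state += dt/6·(k1+2k2+2k3+k4)
t=0.020: state=(0.972, 0.028, 0.000)
t=0.040: state=(0.970, 0.030, 0.000)
t=0.060: state=(0.968, 0.031, 0.001)
continuing one RK4 step at a time; state shown every 5 steps (Δt=0.1):
t=0.100: state=(0.965, 0.034, 0.001)
t=0.200: state=(0.955, 0.042, 0.003)
t=0.300: state=(0.943, 0.052, 0.004)
t=0.400: state=(0.929, 0.065, 0.006)
t=0.500: state=(0.911, 0.080, 0.009)
t=0.600: state=(0.889, 0.098, 0.012)
t=0.700: state=(0.864, 0.120, 0.016)
t=0.800: state=(0.834, 0.145, 0.021)
t=0.900: state=(0.799, 0.174, 0.027)
t=1.000: state=(0.759, 0.206, 0.034)
t=1.100: state=(0.715, 0.242, 0.043)
t=1.200: state=(0.667, 0.281, 0.052)
t=1.300: state=(0.615, 0.322, 0.063)
t=1.400: state=(0.561, 0.363, 0.076)
t=1.500: state=(0.506, 0.404, 0.090)
t=1.600: state=(0.452, 0.442, 0.106)
t=1.700: state=(0.399, 0.478, 0.123)
t=1.800: state=(0.350, 0.509, 0.141)
t=1.900: state=(0.304, 0.535, 0.161)
t=2.000: state=(0.262, 0.556, 0.181)
t=2.100: state=(0.226, 0.572, 0.202)
t=2.200: state=(0.193, 0.583, 0.224)
t=2.300: state=(0.165, 0.590, 0.245)
t=2.400: state=(0.141, 0.592, 0.267)
t=2.500: state=(0.120, 0.591, 0.289)
t=2.560: state=(0.109, 0.588, 0.302)
compare at T: S=0.109, I=0.588, R=0.302

largest component: I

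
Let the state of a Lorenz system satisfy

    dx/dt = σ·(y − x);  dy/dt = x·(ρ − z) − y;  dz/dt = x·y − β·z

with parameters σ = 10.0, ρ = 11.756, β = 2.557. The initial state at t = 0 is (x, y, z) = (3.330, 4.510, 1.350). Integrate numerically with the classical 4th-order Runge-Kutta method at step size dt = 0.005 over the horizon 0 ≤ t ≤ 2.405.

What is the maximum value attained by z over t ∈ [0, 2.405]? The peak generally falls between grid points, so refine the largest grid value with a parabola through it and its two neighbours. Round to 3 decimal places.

max z = 17.394

t=0.000: state=(3.330, 4.510, 1.350)
step 1 (dt=0.005): k1=(11.800, 30.142, 11.566), k2=(12.259, 30.276, 11.879), k3=(12.250, 30.285, 11.883), k4=(12.702, 30.426, 12.204); state += dt/6·(k1+2k2+2k3+k4)
t=0.005: state=(3.391, 4.661, 1.409)
t=0.010: state=(3.457, 4.814, 1.472)
t=0.015: state=(3.527, 4.969, 1.538)
continuing one RK4 step at a time; state shown every 20 steps (Δt=0.1):
t=0.100: state=(5.275, 7.862, 3.408)
t=0.200: state=(8.128, 10.889, 8.419)
t=0.300: state=(9.710, 9.574, 15.205)
t=0.400: state=(7.717, 4.367, 17.288)
t=0.500: state=(4.325, 1.373, 14.779)
t=0.600: state=(2.168, 0.768, 11.710)
t=0.700: state=(1.314, 0.895, 9.184)
t=0.800: state=(1.160, 1.219, 7.223)
t=0.900: state=(1.374, 1.735, 5.755)
t=1.000: state=(1.891, 2.577, 4.765)
t=1.100: state=(2.790, 3.930, 4.361)
t=1.200: state=(4.214, 5.931, 4.911)
t=1.300: state=(6.159, 8.233, 7.115)
t=1.400: state=(7.963, 9.211, 11.187)
t=1.500: state=(8.150, 7.186, 14.765)
t=1.600: state=(6.366, 4.104, 15.044)
t=1.700: state=(4.253, 2.486, 13.111)
t=1.800: state=(2.973, 2.163, 10.851)
t=1.900: state=(2.542, 2.442, 8.941)
t=2.000: state=(2.698, 3.087, 7.551)
t=2.100: state=(3.300, 4.111, 6.794)
t=2.200: state=(4.313, 5.518, 6.885)
t=2.300: state=(5.644, 7.035, 8.132)
t=2.400: state=(6.883, 7.830, 10.524)
t=2.405: state=(6.930, 7.831, 10.659)
largest grid value and its neighbours: z(0.375)=17.38427, z(0.380)=17.39359, z(0.385)=17.38794
parabola through these three points peaks at t≈0.381 with z≈17.39371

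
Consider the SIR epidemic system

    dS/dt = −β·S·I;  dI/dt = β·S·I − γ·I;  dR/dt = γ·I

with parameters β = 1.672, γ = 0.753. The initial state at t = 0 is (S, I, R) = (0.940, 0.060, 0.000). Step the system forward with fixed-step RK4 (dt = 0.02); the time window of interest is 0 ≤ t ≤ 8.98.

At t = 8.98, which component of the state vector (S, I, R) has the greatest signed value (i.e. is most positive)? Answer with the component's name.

t=0.000: state=(0.940, 0.060, 0.000)
step 1 (dt=0.02): k1=(-0.094, 0.049, 0.045), k2=(-0.095, 0.049, 0.046), k3=(-0.095, 0.049, 0.046), k4=(-0.096, 0.050, 0.046); state += dt/6·(k1+2k2+2k3+k4)
t=0.020: state=(0.938, 0.061, 0.001)
t=0.040: state=(0.936, 0.062, 0.002)
t=0.060: state=(0.934, 0.063, 0.003)
continuing one RK4 step at a time; state shown every 25 steps (Δt=0.5):
t=0.500: state=(0.884, 0.088, 0.028)
t=1.000: state=(0.809, 0.123, 0.067)
t=1.500: state=(0.719, 0.160, 0.121)
t=2.000: state=(0.620, 0.193, 0.188)
t=2.500: state=(0.523, 0.213, 0.264)
t=3.000: state=(0.436, 0.218, 0.346)
t=3.500: state=(0.364, 0.209, 0.427)
t=4.000: state=(0.308, 0.190, 0.502)
t=4.500: state=(0.266, 0.165, 0.569)
t=5.000: state=(0.234, 0.140, 0.626)
t=5.500: state=(0.210, 0.115, 0.674)
t=6.000: state=(0.193, 0.094, 0.714)
t=6.500: state=(0.180, 0.075, 0.745)
t=7.000: state=(0.170, 0.060, 0.770)
t=7.500: state=(0.162, 0.047, 0.790)
t=8.000: state=(0.157, 0.037, 0.806)
t=8.500: state=(0.153, 0.029, 0.819)
t=8.980: state=(0.150, 0.023, 0.828)
compare at T: S=0.150, I=0.023, R=0.828

largest component: R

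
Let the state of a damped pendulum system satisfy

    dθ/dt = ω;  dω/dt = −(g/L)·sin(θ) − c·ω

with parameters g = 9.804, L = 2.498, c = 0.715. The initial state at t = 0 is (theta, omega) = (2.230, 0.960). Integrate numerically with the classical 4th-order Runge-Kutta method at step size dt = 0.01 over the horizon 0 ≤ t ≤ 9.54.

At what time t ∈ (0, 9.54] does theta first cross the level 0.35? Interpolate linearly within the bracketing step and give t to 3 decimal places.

t=0.000: state=(2.230, 0.960)
step 1 (dt=0.01): k1=(0.960, -3.789), k2=(0.941, -3.764), k3=(0.941, -3.764), k4=(0.922, -3.739); state += dt/6·(k1+2k2+2k3+k4)
t=0.010: state=(2.239, 0.922)
t=0.020: state=(2.248, 0.885)
t=0.030: state=(2.257, 0.849)
continuing one RK4 step at a time; state shown every 50 steps (Δt=0.5):
t=0.500: state=(2.314, -0.519)
t=1.000: state=(1.738, -1.797)
t=1.500: state=(0.569, -2.681)
t=1.580: state=(0.355, -2.667)
next step: t=1.590: state=(0.328, -2.661) — theta has crossed 0.35
linear interpolation between t=1.580 (0.35496) and t=1.590 (0.32831) → t≈1.582

t = 1.582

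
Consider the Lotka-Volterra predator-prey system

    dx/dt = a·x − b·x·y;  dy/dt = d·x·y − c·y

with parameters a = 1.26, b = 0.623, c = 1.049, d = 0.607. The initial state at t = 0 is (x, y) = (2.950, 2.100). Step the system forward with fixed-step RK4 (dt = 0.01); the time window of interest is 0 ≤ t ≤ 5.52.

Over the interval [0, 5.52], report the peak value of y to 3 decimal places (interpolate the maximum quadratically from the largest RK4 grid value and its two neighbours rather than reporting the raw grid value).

t=0.000: state=(2.950, 2.100)
step 1 (dt=0.01): k1=(-0.142, 1.557), k2=(-0.157, 1.562), k3=(-0.157, 1.562), k4=(-0.171, 1.567); state += dt/6·(k1+2k2+2k3+k4)
t=0.010: state=(2.948, 2.116)
t=0.020: state=(2.947, 2.131)
t=0.030: state=(2.944, 2.147)
continuing one RK4 step at a time; state shown every 20 steps (Δt=0.2):
t=0.200: state=(2.864, 2.426)
t=0.400: state=(2.668, 2.754)
t=0.600: state=(2.391, 3.037)
t=0.800: state=(2.079, 3.230)
t=1.000: state=(1.778, 3.309)
t=1.200: state=(1.516, 3.275)
t=1.400: state=(1.306, 3.150)
t=1.600: state=(1.148, 2.962)
t=1.800: state=(1.035, 2.741)
t=2.000: state=(0.960, 2.507)
t=2.200: state=(0.917, 2.277)
t=2.400: state=(0.901, 2.061)
t=2.600: state=(0.907, 1.864)
t=2.800: state=(0.936, 1.690)
t=3.000: state=(0.985, 1.539)
t=3.200: state=(1.055, 1.412)
t=3.400: state=(1.145, 1.308)
t=3.600: state=(1.259, 1.227)
t=3.800: state=(1.395, 1.168)
t=4.000: state=(1.556, 1.133)
t=4.200: state=(1.740, 1.122)
t=4.400: state=(1.945, 1.137)
t=4.600: state=(2.167, 1.183)
t=4.800: state=(2.394, 1.265)
t=5.000: state=(2.612, 1.390)
t=5.200: state=(2.797, 1.566)
t=5.400: state=(2.920, 1.798)
t=5.520: state=(2.951, 1.963)
largest grid value and its neighbours: y(1.030)=3.31074, y(1.040)=3.31075, y(1.050)=3.31048
parabola through these three points peaks at t≈1.035 with y≈3.31078

max y = 3.311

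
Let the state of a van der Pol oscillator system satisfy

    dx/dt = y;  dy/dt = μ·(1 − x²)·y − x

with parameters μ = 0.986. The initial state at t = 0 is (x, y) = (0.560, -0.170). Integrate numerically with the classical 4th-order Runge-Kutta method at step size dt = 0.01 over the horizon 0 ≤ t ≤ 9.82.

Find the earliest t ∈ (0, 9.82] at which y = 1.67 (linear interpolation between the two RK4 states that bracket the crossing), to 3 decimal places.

t = 3.994

t=0.000: state=(0.560, -0.170)
step 1 (dt=0.01): k1=(-0.170, -0.675), k2=(-0.173, -0.677), k3=(-0.173, -0.677), k4=(-0.177, -0.678); state += dt/6·(k1+2k2+2k3+k4)
t=0.010: state=(0.558, -0.177)
t=0.020: state=(0.556, -0.184)
t=0.030: state=(0.555, -0.190)
continuing one RK4 step at a time; state shown every 50 steps (Δt=0.5):
t=0.500: state=(0.384, -0.548)
t=1.000: state=(-0.004, -1.017)
t=1.500: state=(-0.624, -1.400)
t=2.000: state=(-1.261, -0.969)
t=2.500: state=(-1.505, -0.037)
t=3.000: state=(-1.364, 0.545)
t=3.500: state=(-0.981, 0.995)
t=3.990: state=(-0.346, 1.663)
next step: t=4.000: state=(-0.329, 1.681) — y has crossed 1.67
linear interpolation between t=3.990 (1.66261) and t=4.000 (1.68059) → t≈3.994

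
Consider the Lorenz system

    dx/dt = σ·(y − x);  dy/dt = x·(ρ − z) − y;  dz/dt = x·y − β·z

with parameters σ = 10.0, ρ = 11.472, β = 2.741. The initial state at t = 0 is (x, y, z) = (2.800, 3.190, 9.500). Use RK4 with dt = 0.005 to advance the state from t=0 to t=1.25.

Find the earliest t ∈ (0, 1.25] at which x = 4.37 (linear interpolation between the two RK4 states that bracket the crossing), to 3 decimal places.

t=0.000: state=(2.800, 3.190, 9.500)
step 1 (dt=0.005): k1=(3.900, 2.332, -17.108), k2=(3.861, 2.465, -16.943), k3=(3.865, 2.463, -16.943), k4=(3.830, 2.596, -16.779); state += dt/6·(k1+2k2+2k3+k4)
t=0.005: state=(2.819, 3.202, 9.415)
t=0.010: state=(2.838, 3.216, 9.332)
t=0.015: state=(2.857, 3.231, 9.251)
continuing one RK4 step at a time; state shown every 10 steps (Δt=0.05):
t=0.050: state=(2.988, 3.370, 8.726)
t=0.100: state=(3.198, 3.669, 8.116)
t=0.150: state=(3.466, 4.073, 7.679)
t=0.200: state=(3.809, 4.572, 7.430)
t=0.250: state=(4.229, 5.148, 7.392)
t=0.260: state=(4.323, 5.270, 7.412)
next step: t=0.265: state=(4.370, 5.331, 7.425) — x has crossed 4.37
linear interpolation between t=0.260 (4.32275) and t=0.265 (4.37045) → t≈0.265

t = 0.265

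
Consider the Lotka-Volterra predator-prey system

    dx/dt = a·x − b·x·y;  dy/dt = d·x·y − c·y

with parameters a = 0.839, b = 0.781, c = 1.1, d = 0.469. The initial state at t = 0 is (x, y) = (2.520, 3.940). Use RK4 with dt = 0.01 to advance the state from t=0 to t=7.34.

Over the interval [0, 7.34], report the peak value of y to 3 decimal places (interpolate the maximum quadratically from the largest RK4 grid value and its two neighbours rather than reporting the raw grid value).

max y = 3.945

t=0.000: state=(2.520, 3.940)
step 1 (dt=0.01): k1=(-5.640, 0.323), k2=(-5.580, 0.271), k3=(-5.580, 0.271), k4=(-5.520, 0.220); state += dt/6·(k1+2k2+2k3+k4)
t=0.010: state=(2.464, 3.943)
t=0.020: state=(2.410, 3.944)
t=0.030: state=(2.356, 3.945)
continuing one RK4 step at a time; state shown every 25 steps (Δt=0.25):
t=0.250: state=(1.455, 3.754)
t=0.500: state=(0.902, 3.262)
t=0.750: state=(0.622, 2.705)
t=1.000: state=(0.476, 2.189)
t=1.250: state=(0.400, 1.749)
t=1.500: state=(0.364, 1.389)
t=1.750: state=(0.352, 1.100)
t=2.000: state=(0.359, 0.871)
t=2.250: state=(0.380, 0.691)
t=2.500: state=(0.416, 0.550)
t=2.750: state=(0.466, 0.440)
t=3.000: state=(0.532, 0.354)
t=3.250: state=(0.616, 0.288)
t=3.500: state=(0.722, 0.236)
t=3.750: state=(0.854, 0.197)
t=4.000: state=(1.017, 0.167)
t=4.250: state=(1.217, 0.144)
t=4.500: state=(1.461, 0.128)
t=4.750: state=(1.760, 0.118)
t=5.000: state=(2.123, 0.112)
t=5.250: state=(2.562, 0.112)
t=5.500: state=(3.090, 0.118)
t=5.750: state=(3.719, 0.134)
t=6.000: state=(4.457, 0.164)
t=6.250: state=(5.297, 0.220)
t=6.500: state=(6.200, 0.328)
t=6.750: state=(7.041, 0.543)
t=7.000: state=(7.525, 0.974)
t=7.250: state=(7.149, 1.768)
t=7.340: state=(6.721, 2.147)
largest grid value and its neighbours: y(0.020)=3.94440, y(0.030)=3.94509, y(0.040)=3.94480
parabola through these three points peaks at t≈0.032 with y≈3.94511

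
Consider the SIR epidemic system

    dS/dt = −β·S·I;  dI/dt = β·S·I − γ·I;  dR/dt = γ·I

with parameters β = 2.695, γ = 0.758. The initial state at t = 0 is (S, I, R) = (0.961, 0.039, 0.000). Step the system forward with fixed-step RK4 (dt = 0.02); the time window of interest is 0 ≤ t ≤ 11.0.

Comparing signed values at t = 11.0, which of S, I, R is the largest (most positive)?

t=0.000: state=(0.961, 0.039, 0.000)
step 1 (dt=0.02): k1=(-0.101, 0.071, 0.030), k2=(-0.103, 0.073, 0.030), k3=(-0.103, 0.073, 0.030), k4=(-0.105, 0.074, 0.031); state += dt/6·(k1+2k2+2k3+k4)
t=0.020: state=(0.959, 0.040, 0.001)
t=0.040: state=(0.957, 0.042, 0.001)
t=0.060: state=(0.955, 0.044, 0.002)
continuing one RK4 step at a time; state shown every 25 steps (Δt=0.5):
t=0.500: state=(0.883, 0.093, 0.024)
t=1.000: state=(0.733, 0.191, 0.076)
t=1.500: state=(0.523, 0.306, 0.171)
t=2.000: state=(0.329, 0.369, 0.301)
t=2.500: state=(0.200, 0.359, 0.441)
t=3.000: state=(0.128, 0.305, 0.568)
t=3.500: state=(0.088, 0.241, 0.671)
t=4.000: state=(0.067, 0.183, 0.751)
t=4.500: state=(0.054, 0.135, 0.811)
t=5.000: state=(0.046, 0.099, 0.855)
t=5.500: state=(0.041, 0.072, 0.887)
t=6.000: state=(0.038, 0.052, 0.910)
t=6.500: state=(0.036, 0.037, 0.927)
t=7.000: state=(0.034, 0.027, 0.939)
t=7.500: state=(0.033, 0.019, 0.948)
t=8.000: state=(0.032, 0.014, 0.954)
t=8.500: state=(0.032, 0.010, 0.958)
t=9.000: state=(0.031, 0.007, 0.962)
t=9.500: state=(0.031, 0.005, 0.964)
t=10.000: state=(0.031, 0.004, 0.965)
t=10.500: state=(0.031, 0.003, 0.967)
t=11.000: state=(0.031, 0.002, 0.967)
compare at T: S=0.031, I=0.002, R=0.967

largest component: R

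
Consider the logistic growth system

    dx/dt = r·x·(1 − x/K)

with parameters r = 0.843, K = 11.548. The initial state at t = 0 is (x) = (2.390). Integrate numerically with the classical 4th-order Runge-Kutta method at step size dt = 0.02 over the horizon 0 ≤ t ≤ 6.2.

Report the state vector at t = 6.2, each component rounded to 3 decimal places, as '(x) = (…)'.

(x) = (11.315)

t=0.000: state=(2.390)
step 1 (dt=0.02): k1=(1.598), k2=(1.606), k3=(1.606), k4=(1.614); state += dt/6·(k1+2k2+2k3+k4)
t=0.020: state=(2.422)
t=0.040: state=(2.455)
t=0.060: state=(2.487)
continuing one RK4 step at a time; state shown every 25 steps (Δt=0.5):
t=0.500: state=(3.286)
t=1.000: state=(4.359)
t=1.500: state=(5.547)
t=2.000: state=(6.754)
t=2.500: state=(7.879)
t=3.000: state=(8.845)
t=3.500: state=(9.620)
t=4.000: state=(10.206)
t=4.500: state=(10.631)
t=5.000: state=(10.929)
t=5.500: state=(11.135)
t=6.000: state=(11.273)
t=6.200: state=(11.315)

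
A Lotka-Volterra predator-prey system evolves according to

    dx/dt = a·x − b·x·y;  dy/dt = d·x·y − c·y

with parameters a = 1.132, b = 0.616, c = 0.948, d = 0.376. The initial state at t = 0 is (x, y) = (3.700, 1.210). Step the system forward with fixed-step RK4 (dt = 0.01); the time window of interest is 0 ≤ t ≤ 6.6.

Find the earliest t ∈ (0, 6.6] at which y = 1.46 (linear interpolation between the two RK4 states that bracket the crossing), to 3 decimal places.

t = 0.354

t=0.000: state=(3.700, 1.210)
step 1 (dt=0.01): k1=(1.431, 0.536), k2=(1.427, 0.541), k3=(1.427, 0.541), k4=(1.424, 0.545); state += dt/6·(k1+2k2+2k3+k4)
t=0.010: state=(3.714, 1.215)
t=0.020: state=(3.728, 1.221)
t=0.030: state=(3.743, 1.226)
continuing one RK4 step at a time; state shown every 25 steps (Δt=0.25):
t=0.250: state=(4.028, 1.374)
t=0.350: state=(4.134, 1.457)
next step: t=0.360: state=(4.144, 1.465) — y has crossed 1.46
linear interpolation between t=0.350 (1.45654) and t=0.360 (1.46542) → t≈0.354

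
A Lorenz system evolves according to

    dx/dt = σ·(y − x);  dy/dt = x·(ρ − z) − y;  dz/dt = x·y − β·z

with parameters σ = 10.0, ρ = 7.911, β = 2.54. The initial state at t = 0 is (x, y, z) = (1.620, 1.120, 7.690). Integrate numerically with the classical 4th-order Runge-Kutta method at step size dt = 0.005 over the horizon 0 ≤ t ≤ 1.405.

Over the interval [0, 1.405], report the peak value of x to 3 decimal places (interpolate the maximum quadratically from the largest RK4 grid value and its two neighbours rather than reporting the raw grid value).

t=0.000: state=(1.620, 1.120, 7.690)
step 1 (dt=0.005): k1=(-5.000, -0.762, -17.718), k2=(-4.894, -0.692, -17.623), k3=(-4.895, -0.692, -17.623), k4=(-4.790, -0.623, -17.527); state += dt/6·(k1+2k2+2k3+k4)
t=0.005: state=(1.596, 1.117, 7.602)
t=0.010: state=(1.572, 1.114, 7.515)
t=0.015: state=(1.550, 1.112, 7.429)
continuing one RK4 step at a time; state shown every 10 steps (Δt=0.05):
t=0.050: state=(1.420, 1.113, 6.852)
t=0.100: state=(1.306, 1.154, 6.106)
t=0.150: state=(1.262, 1.231, 5.450)
t=0.200: state=(1.272, 1.341, 4.876)
t=0.250: state=(1.328, 1.483, 4.380)
t=0.300: state=(1.426, 1.663, 3.959)
t=0.350: state=(1.565, 1.883, 3.611)
t=0.400: state=(1.745, 2.149, 3.337)
t=0.450: state=(1.970, 2.468, 3.141)
t=0.500: state=(2.244, 2.843, 3.029)
t=0.550: state=(2.571, 3.279, 3.014)
t=0.600: state=(2.953, 3.773, 3.112)
t=0.650: state=(3.389, 4.313, 3.345)
t=0.700: state=(3.873, 4.879, 3.732)
t=0.750: state=(4.387, 5.428, 4.290)
t=0.800: state=(4.901, 5.902, 5.019)
t=0.850: state=(5.371, 6.230, 5.892)
t=0.900: state=(5.741, 6.344, 6.839)
t=0.950: state=(5.957, 6.206, 7.757)
t=1.000: state=(5.982, 5.830, 8.528)
t=1.050: state=(5.810, 5.285, 9.054)
t=1.100: state=(5.473, 4.672, 9.294)
t=1.150: state=(5.031, 4.088, 9.264)
t=1.200: state=(4.552, 3.597, 9.021)
t=1.250: state=(4.093, 3.227, 8.634)
t=1.300: state=(3.695, 2.975, 8.168)
t=1.350: state=(3.377, 2.828, 7.673)
t=1.400: state=(3.146, 2.767, 7.184)
t=1.405: state=(3.127, 2.765, 7.136)
largest grid value and its neighbours: x(0.975)=5.99459, x(0.980)=5.99606, x(0.985)=5.99550
parabola through these three points peaks at t≈0.981 with x≈5.99611

max x = 5.996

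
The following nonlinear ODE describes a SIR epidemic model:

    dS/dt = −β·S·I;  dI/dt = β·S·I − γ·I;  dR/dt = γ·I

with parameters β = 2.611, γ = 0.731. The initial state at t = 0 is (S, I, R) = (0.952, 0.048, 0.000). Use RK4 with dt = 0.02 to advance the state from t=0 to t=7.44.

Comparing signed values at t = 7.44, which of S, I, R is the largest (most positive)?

t=0.000: state=(0.952, 0.048, 0.000)
step 1 (dt=0.02): k1=(-0.119, 0.084, 0.035), k2=(-0.121, 0.086, 0.036), k3=(-0.121, 0.086, 0.036), k4=(-0.123, 0.087, 0.036); state += dt/6·(k1+2k2+2k3+k4)
t=0.020: state=(0.950, 0.050, 0.001)
t=0.040: state=(0.947, 0.051, 0.001)
t=0.060: state=(0.944, 0.053, 0.002)
continuing one RK4 step at a time; state shown every 25 steps (Δt=0.5):
t=0.500: state=(0.863, 0.110, 0.028)
t=1.000: state=(0.702, 0.213, 0.085)
t=1.500: state=(0.493, 0.323, 0.184)
t=2.000: state=(0.310, 0.376, 0.314)
t=2.500: state=(0.191, 0.359, 0.450)
t=3.000: state=(0.123, 0.305, 0.572)
t=3.500: state=(0.086, 0.242, 0.672)
t=4.000: state=(0.065, 0.185, 0.750)
t=4.500: state=(0.053, 0.139, 0.808)
t=5.000: state=(0.045, 0.102, 0.852)
t=5.500: state=(0.040, 0.075, 0.884)
t=6.000: state=(0.037, 0.055, 0.908)
t=6.500: state=(0.035, 0.040, 0.925)
t=7.000: state=(0.033, 0.029, 0.938)
t=7.440: state=(0.032, 0.022, 0.946)
compare at T: S=0.032, I=0.022, R=0.946

largest component: R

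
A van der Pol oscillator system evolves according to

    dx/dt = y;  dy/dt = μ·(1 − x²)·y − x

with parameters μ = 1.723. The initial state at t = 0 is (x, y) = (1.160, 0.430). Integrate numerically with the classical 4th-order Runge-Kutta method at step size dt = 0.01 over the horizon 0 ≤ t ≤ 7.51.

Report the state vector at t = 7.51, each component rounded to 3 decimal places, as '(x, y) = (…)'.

t=0.000: state=(1.160, 0.430)
step 1 (dt=0.01): k1=(0.430, -1.416), k2=(0.423, -1.418), k3=(0.423, -1.418), k4=(0.416, -1.419); state += dt/6·(k1+2k2+2k3+k4)
t=0.010: state=(1.164, 0.416)
t=0.020: state=(1.168, 0.402)
t=0.030: state=(1.172, 0.387)
continuing one RK4 step at a time; state shown every 25 steps (Δt=0.25):
t=0.250: state=(1.224, 0.084)
t=0.500: state=(1.207, -0.207)
t=0.750: state=(1.124, -0.449)
t=1.000: state=(0.983, -0.686)
t=1.250: state=(0.776, -0.987)
t=1.500: state=(0.475, -1.458)
t=1.750: state=(0.020, -2.246)
t=2.000: state=(-0.665, -3.182)
t=2.250: state=(-1.448, -2.689)
t=2.500: state=(-1.890, -0.889)
t=2.750: state=(-1.979, 0.017)
t=3.000: state=(-1.934, 0.289)
t=3.250: state=(-1.848, 0.382)
t=3.500: state=(-1.746, 0.437)
t=3.750: state=(-1.630, 0.490)
t=4.000: state=(-1.499, 0.556)
t=4.250: state=(-1.350, 0.647)
t=4.500: state=(-1.172, 0.782)
t=4.750: state=(-0.952, 0.998)
t=5.000: state=(-0.660, 1.374)
t=5.250: state=(-0.239, 2.058)
t=5.500: state=(0.402, 3.103)
t=5.750: state=(1.245, 3.279)
t=6.000: state=(1.848, 1.405)
t=6.250: state=(2.014, 0.136)
t=6.500: state=(1.990, -0.244)
t=6.750: state=(1.913, -0.357)
t=7.000: state=(1.816, -0.412)
t=7.250: state=(1.707, -0.458)
t=7.500: state=(1.586, -0.513)
t=7.510: state=(1.581, -0.515)

(x, y) = (1.581, -0.515)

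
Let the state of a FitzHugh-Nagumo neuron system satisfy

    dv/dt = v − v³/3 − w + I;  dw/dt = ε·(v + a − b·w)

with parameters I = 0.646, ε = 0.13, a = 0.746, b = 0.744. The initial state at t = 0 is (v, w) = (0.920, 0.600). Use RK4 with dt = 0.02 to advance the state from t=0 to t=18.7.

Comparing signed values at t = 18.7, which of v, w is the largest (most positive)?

t=0.000: state=(0.920, 0.600)
step 1 (dt=0.02): k1=(0.706, 0.159), k2=(0.706, 0.159), k3=(0.706, 0.159), k4=(0.705, 0.160); state += dt/6·(k1+2k2+2k3+k4)
t=0.020: state=(0.934, 0.603)
t=0.040: state=(0.948, 0.606)
t=0.060: state=(0.962, 0.610)
continuing one RK4 step at a time; state shown every 50 steps (Δt=1):
t=1.000: state=(1.457, 0.790)
t=2.000: state=(1.546, 0.999)
t=3.000: state=(1.460, 1.186)
t=4.000: state=(1.327, 1.342)
t=5.000: state=(1.164, 1.465)
t=6.000: state=(0.956, 1.554)
t=7.000: state=(0.647, 1.604)
t=8.000: state=(0.043, 1.596)
t=9.000: state=(-1.272, 1.470)
t=10.000: state=(-1.933, 1.213)
t=11.000: state=(-1.902, 0.955)
t=12.000: state=(-1.813, 0.729)
t=13.000: state=(-1.722, 0.535)
t=14.000: state=(-1.631, 0.371)
t=15.000: state=(-1.540, 0.233)
t=16.000: state=(-1.449, 0.118)
t=17.000: state=(-1.355, 0.026)
t=18.000: state=(-1.259, -0.046)
t=18.700: state=(-1.189, -0.085)
compare at T: v=-1.189, w=-0.085

largest component: w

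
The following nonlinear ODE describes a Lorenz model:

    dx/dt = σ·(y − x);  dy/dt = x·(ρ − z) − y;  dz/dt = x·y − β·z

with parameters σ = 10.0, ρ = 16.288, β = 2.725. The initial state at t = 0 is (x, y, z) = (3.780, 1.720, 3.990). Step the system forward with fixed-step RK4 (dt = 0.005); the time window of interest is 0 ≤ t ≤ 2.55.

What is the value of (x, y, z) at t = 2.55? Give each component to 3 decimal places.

t=0.000: state=(3.780, 1.720, 3.990)
step 1 (dt=0.005): k1=(-20.600, 44.766, -4.371), k2=(-18.966, 44.062, -4.013), k3=(-19.024, 44.111, -4.014), k4=(-17.443, 43.450, -3.667); state += dt/6·(k1+2k2+2k3+k4)
t=0.005: state=(3.685, 1.940, 3.970)
t=0.010: state=(3.605, 2.155, 3.953)
t=0.015: state=(3.540, 2.364, 3.940)
continuing one RK4 step at a time; state shown every 20 steps (Δt=0.1):
t=0.100: state=(3.957, 5.723, 4.240)
t=0.200: state=(6.796, 10.560, 7.096)
t=0.300: state=(10.688, 13.858, 15.408)
t=0.400: state=(11.096, 8.304, 23.403)
t=0.500: state=(6.590, 1.659, 21.447)
t=0.600: state=(2.774, 0.227, 16.610)
t=0.700: state=(1.228, 0.465, 12.695)
t=0.800: state=(0.903, 0.906, 9.726)
t=0.900: state=(1.123, 1.546, 7.512)
t=1.000: state=(1.777, 2.700, 5.986)
t=1.100: state=(3.089, 4.870, 5.358)
t=1.200: state=(5.501, 8.593, 6.626)
t=1.300: state=(9.058, 12.676, 12.117)
t=1.400: state=(11.192, 10.987, 20.733)
t=1.500: state=(8.466, 4.063, 22.408)
t=1.600: state=(4.334, 1.052, 18.292)
t=1.700: state=(2.150, 0.930, 14.164)
t=1.800: state=(1.561, 1.467, 10.965)
t=1.900: state=(1.804, 2.354, 8.622)
t=2.000: state=(2.677, 3.910, 7.172)
t=2.100: state=(4.379, 6.606, 7.083)
t=2.200: state=(7.147, 10.346, 9.758)
t=2.300: state=(10.056, 12.033, 16.408)
t=2.400: state=(9.931, 7.605, 21.695)
t=2.500: state=(6.519, 2.843, 20.122)
t=2.550: state=(4.845, 1.902, 18.168)

(x, y, z) = (4.845, 1.902, 18.168)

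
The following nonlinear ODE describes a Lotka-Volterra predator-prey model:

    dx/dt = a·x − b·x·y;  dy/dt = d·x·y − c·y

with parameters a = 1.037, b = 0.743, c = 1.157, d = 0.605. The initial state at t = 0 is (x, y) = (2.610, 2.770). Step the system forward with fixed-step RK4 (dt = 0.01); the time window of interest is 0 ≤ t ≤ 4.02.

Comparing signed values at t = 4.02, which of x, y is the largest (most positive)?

largest component: x

t=0.000: state=(2.610, 2.770)
step 1 (dt=0.01): k1=(-2.665, 1.169), k2=(-2.663, 1.149), k3=(-2.663, 1.149), k4=(-2.660, 1.129); state += dt/6·(k1+2k2+2k3+k4)
t=0.010: state=(2.583, 2.781)
t=0.020: state=(2.557, 2.793)
t=0.030: state=(2.530, 2.803)
continuing one RK4 step at a time; state shown every 20 steps (Δt=0.2):
t=0.200: state=(2.100, 2.921)
t=0.400: state=(1.672, 2.908)
t=0.600: state=(1.348, 2.767)
t=0.800: state=(1.117, 2.547)
t=1.000: state=(0.959, 2.290)
t=1.200: state=(0.857, 2.027)
t=1.400: state=(0.795, 1.776)
t=1.600: state=(0.764, 1.548)
t=1.800: state=(0.758, 1.347)
t=2.000: state=(0.774, 1.172)
t=2.200: state=(0.810, 1.023)
t=2.400: state=(0.864, 0.898)
t=2.600: state=(0.938, 0.795)
t=2.800: state=(1.032, 0.710)
t=3.000: state=(1.149, 0.643)
t=3.200: state=(1.290, 0.591)
t=3.400: state=(1.458, 0.553)
t=3.600: state=(1.655, 0.530)
t=3.800: state=(1.884, 0.521)
t=4.000: state=(2.146, 0.527)
t=4.020: state=(2.173, 0.529)
compare at T: x=2.173, y=0.529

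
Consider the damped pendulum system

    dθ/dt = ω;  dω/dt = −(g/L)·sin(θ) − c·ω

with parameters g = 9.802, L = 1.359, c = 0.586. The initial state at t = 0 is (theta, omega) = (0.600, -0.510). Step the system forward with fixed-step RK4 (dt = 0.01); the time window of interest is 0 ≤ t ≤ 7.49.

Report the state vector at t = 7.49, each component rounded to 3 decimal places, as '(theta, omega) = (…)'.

(theta, omega) = (0.021, -0.178)

t=0.000: state=(0.600, -0.510)
step 1 (dt=0.01): k1=(-0.510, -3.774), k2=(-0.529, -3.747), k3=(-0.529, -3.747), k4=(-0.547, -3.720); state += dt/6·(k1+2k2+2k3+k4)
t=0.010: state=(0.595, -0.547)
t=0.020: state=(0.589, -0.584)
t=0.030: state=(0.583, -0.621)
continuing one RK4 step at a time; state shown every 25 steps (Δt=0.25):
t=0.250: state=(0.371, -1.240)
t=0.500: state=(0.028, -1.401)
t=0.750: state=(-0.280, -0.979)
t=1.000: state=(-0.434, -0.233)
t=1.250: state=(-0.397, 0.499)
t=1.500: state=(-0.209, 0.943)
t=1.750: state=(0.037, 0.953)
t=2.000: state=(0.235, 0.579)
t=2.250: state=(0.312, 0.027)
t=2.500: state=(0.254, -0.460)
t=2.750: state=(0.103, -0.700)
t=3.000: state=(-0.069, -0.626)
t=3.250: state=(-0.190, -0.311)
t=3.500: state=(-0.218, 0.085)
t=3.750: state=(-0.155, 0.394)
t=4.000: state=(-0.038, 0.503)
t=4.250: state=(0.078, 0.394)
t=4.500: state=(0.147, 0.142)
t=4.750: state=(0.147, -0.133)
t=5.000: state=(0.088, -0.317)
t=5.250: state=(0.002, -0.349)
t=5.500: state=(-0.074, -0.235)
t=5.750: state=(-0.109, -0.042)
t=6.000: state=(-0.096, 0.141)
t=6.250: state=(-0.046, 0.243)
t=6.500: state=(0.016, 0.233)
t=6.750: state=(0.063, 0.130)
t=7.000: state=(0.078, -0.011)
t=7.250: state=(0.059, -0.129)
t=7.490: state=(0.021, -0.178)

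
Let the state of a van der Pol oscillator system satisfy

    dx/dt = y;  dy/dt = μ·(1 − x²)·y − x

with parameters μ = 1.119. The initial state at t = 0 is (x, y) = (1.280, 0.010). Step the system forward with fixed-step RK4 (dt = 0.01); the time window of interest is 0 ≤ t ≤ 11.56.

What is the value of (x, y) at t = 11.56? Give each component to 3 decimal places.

(x, y) = (-0.045, 2.164)

t=0.000: state=(1.280, 0.010)
step 1 (dt=0.01): k1=(0.010, -1.287), k2=(0.004, -1.283), k3=(0.004, -1.283), k4=(-0.003, -1.278); state += dt/6·(k1+2k2+2k3+k4)
t=0.010: state=(1.280, -0.003)
t=0.020: state=(1.280, -0.016)
t=0.030: state=(1.280, -0.028)
continuing one RK4 step at a time; state shown every 50 steps (Δt=0.5):
t=0.500: state=(1.142, -0.534)
t=1.000: state=(0.750, -1.059)
t=1.500: state=(0.024, -1.925)
t=2.000: state=(-1.145, -2.405)
t=2.500: state=(-1.889, -0.483)
t=3.000: state=(-1.860, 0.391)
t=3.500: state=(-1.591, 0.661)
t=4.000: state=(-1.196, 0.942)
t=4.500: state=(-0.602, 1.512)
t=5.000: state=(0.417, 2.613)
t=5.500: state=(1.680, 1.743)
t=6.000: state=(2.006, -0.095)
t=6.500: state=(1.827, -0.525)
t=7.000: state=(1.512, -0.733)
t=7.500: state=(1.076, -1.049)
t=8.000: state=(0.401, -1.747)
t=8.500: state=(-0.756, -2.791)
t=9.000: state=(-1.859, -1.100)
t=9.500: state=(-1.984, 0.267)
t=10.000: state=(-1.759, 0.578)
t=10.500: state=(-1.419, 0.793)
t=11.000: state=(-0.940, 1.170)
t=11.500: state=(-0.170, 2.019)
t=11.560: state=(-0.045, 2.164)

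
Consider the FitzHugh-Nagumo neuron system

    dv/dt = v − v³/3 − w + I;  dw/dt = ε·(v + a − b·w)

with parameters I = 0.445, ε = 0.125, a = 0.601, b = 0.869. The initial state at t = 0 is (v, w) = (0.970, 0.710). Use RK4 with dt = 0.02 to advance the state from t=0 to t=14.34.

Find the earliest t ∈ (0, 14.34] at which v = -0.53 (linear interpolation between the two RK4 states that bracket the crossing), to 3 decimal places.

t=0.000: state=(0.970, 0.710)
step 1 (dt=0.02): k1=(0.401, 0.119), k2=(0.400, 0.120), k3=(0.400, 0.120), k4=(0.399, 0.120); state += dt/6·(k1+2k2+2k3+k4)
t=0.020: state=(0.978, 0.712)
t=0.040: state=(0.986, 0.715)
t=0.060: state=(0.994, 0.717)
continuing one RK4 step at a time; state shown every 25 steps (Δt=0.5):
t=0.500: state=(1.152, 0.774)
t=1.000: state=(1.277, 0.844)
t=1.500: state=(1.339, 0.916)
t=2.000: state=(1.351, 0.986)
t=2.500: state=(1.332, 1.052)
t=3.000: state=(1.292, 1.113)
t=3.500: state=(1.239, 1.167)
t=4.000: state=(1.175, 1.216)
t=4.500: state=(1.102, 1.257)
t=5.000: state=(1.018, 1.292)
t=5.500: state=(0.920, 1.319)
t=6.000: state=(0.801, 1.338)
t=6.500: state=(0.651, 1.349)
t=7.000: state=(0.447, 1.348)
t=7.500: state=(0.147, 1.332)
t=8.000: state=(-0.322, 1.293)
t=8.160: state=(-0.519, 1.275)
next step: t=8.180: state=(-0.546, 1.272) — v has crossed -0.53
linear interpolation between t=8.160 (-0.51932) and t=8.180 (-0.54553) → t≈8.168

t = 8.168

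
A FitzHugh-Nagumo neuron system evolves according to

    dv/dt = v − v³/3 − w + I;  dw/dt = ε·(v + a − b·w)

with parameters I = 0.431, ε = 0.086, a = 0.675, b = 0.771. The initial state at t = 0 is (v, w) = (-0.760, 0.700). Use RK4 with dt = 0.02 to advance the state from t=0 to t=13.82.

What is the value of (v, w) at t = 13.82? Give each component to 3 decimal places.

t=0.000: state=(-0.760, 0.700)
step 1 (dt=0.02): k1=(-0.883, -0.054), k2=(-0.886, -0.054), k3=(-0.886, -0.054), k4=(-0.889, -0.055); state += dt/6·(k1+2k2+2k3+k4)
t=0.020: state=(-0.778, 0.699)
t=0.040: state=(-0.796, 0.698)
t=0.060: state=(-0.813, 0.697)
continuing one RK4 step at a time; state shown every 25 steps (Δt=0.5):
t=0.500: state=(-1.211, 0.664)
t=1.000: state=(-1.552, 0.612)
t=1.500: state=(-1.708, 0.551)
t=2.000: state=(-1.749, 0.488)
t=2.500: state=(-1.745, 0.427)
t=3.000: state=(-1.725, 0.368)
t=3.500: state=(-1.699, 0.312)
t=4.000: state=(-1.671, 0.259)
t=4.500: state=(-1.643, 0.209)
t=5.000: state=(-1.614, 0.162)
t=5.500: state=(-1.586, 0.118)
t=6.000: state=(-1.557, 0.076)
t=6.500: state=(-1.529, 0.037)
t=7.000: state=(-1.501, -0.000)
t=7.500: state=(-1.472, -0.034)
t=8.000: state=(-1.444, -0.066)
t=8.500: state=(-1.415, -0.096)
t=9.000: state=(-1.387, -0.124)
t=9.500: state=(-1.358, -0.149)
t=10.000: state=(-1.330, -0.173)
t=10.500: state=(-1.301, -0.194)
t=11.000: state=(-1.272, -0.214)
t=11.500: state=(-1.242, -0.231)
t=12.000: state=(-1.213, -0.247)
t=12.500: state=(-1.183, -0.261)
t=13.000: state=(-1.152, -0.273)
t=13.500: state=(-1.121, -0.284)
t=13.820: state=(-1.100, -0.290)

(v, w) = (-1.100, -0.290)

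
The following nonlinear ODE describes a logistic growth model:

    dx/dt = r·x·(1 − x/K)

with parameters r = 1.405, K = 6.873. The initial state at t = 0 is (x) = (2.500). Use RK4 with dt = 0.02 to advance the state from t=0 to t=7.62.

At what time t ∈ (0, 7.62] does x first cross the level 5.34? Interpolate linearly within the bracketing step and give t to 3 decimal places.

t=0.000: state=(2.500)
step 1 (dt=0.02): k1=(2.235), k2=(2.243), k3=(2.243), k4=(2.252); state += dt/6·(k1+2k2+2k3+k4)
t=0.020: state=(2.545)
t=0.040: state=(2.590)
t=0.060: state=(2.636)
continuing one RK4 step at a time; state shown every 25 steps (Δt=0.5):
t=0.500: state=(3.682)
t=1.000: state=(4.809)
t=1.280: state=(5.330)
next step: t=1.300: state=(5.363) — x has crossed 5.34
linear interpolation between t=1.280 (5.32954) and t=1.300 (5.36291) → t≈1.286

t = 1.286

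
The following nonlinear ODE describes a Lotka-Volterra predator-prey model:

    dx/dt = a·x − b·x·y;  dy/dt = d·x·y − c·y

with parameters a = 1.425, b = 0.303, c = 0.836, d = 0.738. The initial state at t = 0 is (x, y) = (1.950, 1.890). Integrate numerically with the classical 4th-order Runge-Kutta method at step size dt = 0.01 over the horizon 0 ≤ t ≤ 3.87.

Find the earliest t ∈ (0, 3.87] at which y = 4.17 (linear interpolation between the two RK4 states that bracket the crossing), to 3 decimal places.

t=0.000: state=(1.950, 1.890)
step 1 (dt=0.01): k1=(1.662, 1.140), k2=(1.666, 1.155), k3=(1.666, 1.155), k4=(1.669, 1.170); state += dt/6·(k1+2k2+2k3+k4)
t=0.010: state=(1.967, 1.902)
t=0.020: state=(1.983, 1.913)
t=0.030: state=(2.000, 1.926)
continuing one RK4 step at a time; state shown every 20 steps (Δt=0.2):
t=0.200: state=(2.293, 2.187)
t=0.400: state=(2.636, 2.662)
t=0.600: state=(2.922, 3.398)
t=0.740: state=(3.043, 4.117)
next step: t=0.750: state=(3.048, 4.176) — y has crossed 4.17
linear interpolation between t=0.740 (4.11704) and t=0.750 (4.17557) → t≈0.749

t = 0.749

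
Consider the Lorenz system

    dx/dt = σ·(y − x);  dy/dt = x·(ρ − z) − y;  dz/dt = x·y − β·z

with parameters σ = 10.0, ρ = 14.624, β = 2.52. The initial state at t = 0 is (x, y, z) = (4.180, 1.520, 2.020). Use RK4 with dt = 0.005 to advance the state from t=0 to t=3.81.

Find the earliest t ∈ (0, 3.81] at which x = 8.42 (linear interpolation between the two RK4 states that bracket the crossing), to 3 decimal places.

t = 0.241

t=0.000: state=(4.180, 1.520, 2.020)
step 1 (dt=0.005): k1=(-26.600, 51.165, 1.263), k2=(-24.656, 50.186, 1.680), k3=(-24.729, 50.245, 1.676), k4=(-22.851, 49.321, 2.073); state += dt/6·(k1+2k2+2k3+k4)
t=0.005: state=(4.056, 1.771, 2.028)
t=0.010: state=(3.951, 2.014, 2.041)
t=0.015: state=(3.862, 2.249, 2.056)
continuing one RK4 step at a time; state shown every 40 steps (Δt=0.2):
t=0.200: state=(6.880, 10.489, 6.227)
t=0.240: state=(8.382, 12.190, 8.949)
next step: t=0.245: state=(8.572, 12.361, 9.354) — x has crossed 8.42
linear interpolation between t=0.240 (8.38218) and t=0.245 (8.57214) → t≈0.241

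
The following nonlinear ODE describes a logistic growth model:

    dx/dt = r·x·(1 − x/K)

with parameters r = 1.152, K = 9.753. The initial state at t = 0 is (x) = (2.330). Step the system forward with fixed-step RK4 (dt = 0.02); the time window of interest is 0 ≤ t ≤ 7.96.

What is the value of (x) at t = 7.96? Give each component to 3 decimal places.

(x) = (9.750)

t=0.000: state=(2.330)
step 1 (dt=0.02): k1=(2.043), k2=(2.055), k3=(2.055), k4=(2.067); state += dt/6·(k1+2k2+2k3+k4)
t=0.020: state=(2.371)
t=0.040: state=(2.413)
t=0.060: state=(2.455)
continuing one RK4 step at a time; state shown every 25 steps (Δt=0.5):
t=0.500: state=(3.495)
t=1.000: state=(4.860)
t=1.500: state=(6.228)
t=2.000: state=(7.399)
t=2.500: state=(8.273)
t=3.000: state=(8.862)
t=3.500: state=(9.231)
t=4.000: state=(9.453)
t=4.500: state=(9.582)
t=5.000: state=(9.656)
t=5.500: state=(9.698)
t=6.000: state=(9.722)
t=6.500: state=(9.736)
t=7.000: state=(9.743)
t=7.500: state=(9.748)
t=7.960: state=(9.750)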